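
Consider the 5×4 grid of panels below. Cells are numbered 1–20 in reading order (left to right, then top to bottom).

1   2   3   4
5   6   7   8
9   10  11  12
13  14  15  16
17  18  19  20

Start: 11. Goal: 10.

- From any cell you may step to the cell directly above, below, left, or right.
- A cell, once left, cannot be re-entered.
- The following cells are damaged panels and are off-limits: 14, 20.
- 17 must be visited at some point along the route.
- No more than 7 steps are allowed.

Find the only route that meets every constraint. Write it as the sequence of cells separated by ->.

11 -> 15 -> 19 -> 18 -> 17 -> 13 -> 9 -> 10

The 7-move cap with required stops at 17 leaves no slack for detours.
Route from 11: down 2 to 19, left 2 to 17, up 2 to 9, right 1 to 10 — 7 moves in all.
Check: all required cells visited; 7 ≤ 7 moves.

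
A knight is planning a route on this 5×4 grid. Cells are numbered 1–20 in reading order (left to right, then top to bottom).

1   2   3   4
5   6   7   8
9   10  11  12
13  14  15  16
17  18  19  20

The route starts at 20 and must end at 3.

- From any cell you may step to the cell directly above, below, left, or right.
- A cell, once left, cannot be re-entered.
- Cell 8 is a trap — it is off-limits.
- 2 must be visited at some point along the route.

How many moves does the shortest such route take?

Any route passes through 2 somewhere between 20 and 3. Summing Manhattan distances along the two legs (20 → 2 → 3) gives a lower bound of 6 + 1 = 7 moves.
A route of 7 moves achieves this: 20 → 16 → 12 → 11 → 7 → 6 → 2 → 3.
Since 7 matches the lower bound, it is optimal.

7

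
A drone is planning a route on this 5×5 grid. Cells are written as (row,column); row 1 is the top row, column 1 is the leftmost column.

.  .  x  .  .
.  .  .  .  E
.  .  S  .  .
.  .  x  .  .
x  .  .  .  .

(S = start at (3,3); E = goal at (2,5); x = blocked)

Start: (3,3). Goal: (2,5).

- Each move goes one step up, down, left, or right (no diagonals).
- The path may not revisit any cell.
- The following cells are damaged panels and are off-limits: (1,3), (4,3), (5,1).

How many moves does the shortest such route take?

The Manhattan distance from (3,3) to (2,5) is |3−2| + |3−5| = 3, so at least 3 moves are needed.
A route of 3 moves achieves this: (3,3) → (2,3) → (2,4) → (2,5).
Since 3 matches the lower bound, it is optimal.

3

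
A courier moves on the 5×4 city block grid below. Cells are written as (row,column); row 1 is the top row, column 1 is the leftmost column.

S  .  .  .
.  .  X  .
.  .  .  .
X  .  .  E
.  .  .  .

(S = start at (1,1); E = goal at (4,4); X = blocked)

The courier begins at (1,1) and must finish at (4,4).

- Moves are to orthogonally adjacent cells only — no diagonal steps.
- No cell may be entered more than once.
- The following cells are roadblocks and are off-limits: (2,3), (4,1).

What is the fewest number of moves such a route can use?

The Manhattan distance from (1,1) to (4,4) is |1−4| + |1−4| = 6, so at least 6 moves are needed.
A route of 6 moves achieves this: (1,1) → (2,1) → (3,1) → (3,2) → (4,2) → (4,3) → (4,4).
Since 6 matches the lower bound, it is optimal.

6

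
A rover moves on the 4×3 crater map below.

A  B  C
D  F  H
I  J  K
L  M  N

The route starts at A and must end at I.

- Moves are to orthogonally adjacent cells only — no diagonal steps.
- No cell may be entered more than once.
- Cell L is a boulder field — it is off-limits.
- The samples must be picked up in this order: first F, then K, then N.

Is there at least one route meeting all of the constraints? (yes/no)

yes

One route that works: A → D → F → H → K → N → M → J → I.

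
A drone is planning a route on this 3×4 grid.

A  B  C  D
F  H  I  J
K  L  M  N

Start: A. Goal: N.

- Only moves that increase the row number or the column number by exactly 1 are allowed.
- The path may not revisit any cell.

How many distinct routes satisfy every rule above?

10

A right/down-only route from A to N makes exactly 2 down-moves and 3 right-moves in some order.
With no other constraints that would be C(5,2) = 10 routes.
That gives 10 routes.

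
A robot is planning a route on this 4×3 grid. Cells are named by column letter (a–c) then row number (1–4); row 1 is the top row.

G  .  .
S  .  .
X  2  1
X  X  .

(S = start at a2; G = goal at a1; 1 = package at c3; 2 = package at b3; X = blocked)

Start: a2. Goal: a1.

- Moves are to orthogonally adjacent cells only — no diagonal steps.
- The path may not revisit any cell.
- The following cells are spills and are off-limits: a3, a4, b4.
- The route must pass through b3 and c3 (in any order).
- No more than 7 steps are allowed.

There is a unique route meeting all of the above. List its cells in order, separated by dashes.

a2 - b2 - b3 - c3 - c2 - c1 - b1 - a1

The 7-move cap with required stops at b3, c3 leaves no slack for detours.
Route from a2: right 1 to b2, down 1 to b3, right 1 to c3, up 2 to c1, left 2 to a1 — 7 moves in all.
Check: all required cells visited; 7 ≤ 7 moves.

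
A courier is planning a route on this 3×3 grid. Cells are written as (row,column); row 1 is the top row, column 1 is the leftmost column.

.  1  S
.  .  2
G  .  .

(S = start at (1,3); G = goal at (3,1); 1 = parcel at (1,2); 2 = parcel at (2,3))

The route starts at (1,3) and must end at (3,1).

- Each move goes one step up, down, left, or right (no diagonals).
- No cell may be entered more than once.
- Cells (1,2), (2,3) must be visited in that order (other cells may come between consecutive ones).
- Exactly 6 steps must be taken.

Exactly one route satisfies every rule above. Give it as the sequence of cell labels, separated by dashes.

The waypoints must appear in the order (1,2), (2,3), with no cell reused.
Route from (1,3): left to (1,2), down to (2,2), right to (2,3), down to (3,3), 2× left (reaching (3,1)) — 6 moves in all.
Check: order respected (1 at step 1, 2 at step 3); 6 moves as required.

(1,3) - (1,2) - (2,2) - (2,3) - (3,3) - (3,2) - (3,1)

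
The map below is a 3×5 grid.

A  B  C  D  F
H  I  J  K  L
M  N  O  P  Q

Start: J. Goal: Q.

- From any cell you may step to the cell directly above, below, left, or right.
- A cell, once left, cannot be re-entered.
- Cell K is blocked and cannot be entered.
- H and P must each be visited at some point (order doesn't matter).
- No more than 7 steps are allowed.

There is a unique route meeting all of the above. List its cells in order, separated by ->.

The 7-move cap with required stops at H, P leaves no slack for detours.
Route from J: 2× left (reaching H), down to M, 4× right (reaching Q) — 7 moves in all.
Check: all required cells visited; 7 ≤ 7 moves.

J -> I -> H -> M -> N -> O -> P -> Q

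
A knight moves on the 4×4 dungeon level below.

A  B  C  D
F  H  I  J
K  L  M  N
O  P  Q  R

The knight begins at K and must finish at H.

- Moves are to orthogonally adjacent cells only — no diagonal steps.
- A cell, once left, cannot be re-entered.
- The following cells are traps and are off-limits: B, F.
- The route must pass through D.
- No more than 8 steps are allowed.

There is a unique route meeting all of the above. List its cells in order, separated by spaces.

K L M N J D C I H

The 8-move cap with required stops at D leaves no slack for detours.
Route from K: right 3 to N, up 2 to D, left 1 to C, down 1 to I, left 1 to H — 8 moves in all.
Check: all required cells visited; 8 ≤ 8 moves.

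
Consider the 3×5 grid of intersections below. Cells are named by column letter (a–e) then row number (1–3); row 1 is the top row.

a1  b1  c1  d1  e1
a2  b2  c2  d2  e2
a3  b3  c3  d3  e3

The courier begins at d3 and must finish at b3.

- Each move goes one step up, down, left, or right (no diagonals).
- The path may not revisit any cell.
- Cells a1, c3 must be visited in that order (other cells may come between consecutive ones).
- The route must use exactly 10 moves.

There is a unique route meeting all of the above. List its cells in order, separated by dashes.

The waypoints must appear in the order a1, c3, with no cell reused.
Route from d3: 2× up (reaching d1), 3× left (reaching a1), down to a2, 2× right (reaching c2), down to c3, left to b3 — 10 moves in all.
Check: order respected (a1 at step 5, c3 at step 9); 10 moves as required.

d3 - d2 - d1 - c1 - b1 - a1 - a2 - b2 - c2 - c3 - b3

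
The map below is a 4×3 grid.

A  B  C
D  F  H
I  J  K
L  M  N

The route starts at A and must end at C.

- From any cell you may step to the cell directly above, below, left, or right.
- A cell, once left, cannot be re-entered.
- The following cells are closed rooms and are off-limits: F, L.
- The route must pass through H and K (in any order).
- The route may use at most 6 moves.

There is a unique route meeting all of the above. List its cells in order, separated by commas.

The 6-move cap with required stops at H, K leaves no slack for detours.
Route from A: down 2 to I, right 2 to K, up 2 to C — 6 moves in all.
Check: all required cells visited; 6 ≤ 6 moves.

A, D, I, J, K, H, C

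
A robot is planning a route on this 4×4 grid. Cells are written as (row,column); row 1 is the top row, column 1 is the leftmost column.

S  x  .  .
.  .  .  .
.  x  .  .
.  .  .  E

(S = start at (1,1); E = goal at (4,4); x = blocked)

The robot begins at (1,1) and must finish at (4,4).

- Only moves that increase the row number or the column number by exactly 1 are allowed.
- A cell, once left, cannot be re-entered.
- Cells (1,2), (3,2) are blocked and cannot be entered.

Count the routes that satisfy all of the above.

4

A right/down-only route from (1,1) to (4,4) makes exactly 3 down-moves and 3 right-moves in some order.
With no other constraints that would be C(6,3) = 20 routes.
Subtract routes through each blocked cell (inclusion–exclusion for overlaps): − through (1,2): 10 − through (3,2): 9 + through (1,2)&(3,2): 3 → 4.
That gives 4 routes.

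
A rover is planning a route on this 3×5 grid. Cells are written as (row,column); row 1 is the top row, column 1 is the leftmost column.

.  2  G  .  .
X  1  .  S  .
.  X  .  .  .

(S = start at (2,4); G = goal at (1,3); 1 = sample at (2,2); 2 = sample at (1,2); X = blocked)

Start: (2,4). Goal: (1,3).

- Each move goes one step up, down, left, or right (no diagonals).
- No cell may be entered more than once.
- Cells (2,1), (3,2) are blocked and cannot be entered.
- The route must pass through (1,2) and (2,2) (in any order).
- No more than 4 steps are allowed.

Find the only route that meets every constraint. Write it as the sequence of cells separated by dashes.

(2,4) - (2,3) - (2,2) - (1,2) - (1,3)

The budget equals the shortest possible length, so every move has to be on a shortest route through the required cells.
Route from (2,4): 2× left (reaching (2,2)), up to (1,2), right to (1,3) — 4 moves in all.
Check: all required cells visited; 4 ≤ 4 moves.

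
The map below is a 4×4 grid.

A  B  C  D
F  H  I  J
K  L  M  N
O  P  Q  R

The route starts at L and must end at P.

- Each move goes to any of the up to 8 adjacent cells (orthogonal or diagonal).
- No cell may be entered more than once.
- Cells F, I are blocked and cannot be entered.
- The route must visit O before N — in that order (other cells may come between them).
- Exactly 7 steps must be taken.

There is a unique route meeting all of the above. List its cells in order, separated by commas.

The waypoints must appear in the order O, N, with no cell reused.
Route from L: down-left 1 to O, up 1 to K, up-right 1 to H, down-right 1 to M, right 1 to N, down-left 1 to Q, left 1 to P — 7 moves in all.
Check: order respected (O at step 1, N at step 5); 7 moves as required.

L, O, K, H, M, N, Q, P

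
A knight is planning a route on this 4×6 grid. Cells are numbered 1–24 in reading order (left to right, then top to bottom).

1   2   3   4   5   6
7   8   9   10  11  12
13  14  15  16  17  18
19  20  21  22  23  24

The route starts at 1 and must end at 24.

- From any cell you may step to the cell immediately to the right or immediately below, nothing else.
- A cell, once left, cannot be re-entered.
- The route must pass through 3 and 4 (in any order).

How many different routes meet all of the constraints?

10

A right/down-only route from 1 to 24 makes exactly 3 down-moves and 5 right-moves in some order.
With no other constraints that would be C(8,3) = 56 routes.
A monotone route can only reach the required cells in the order 3, 4, so split there and multiply the segment counts: 1→3: 1; 3→4: 1; 4→24: 10; product = 10.
That gives 10 routes.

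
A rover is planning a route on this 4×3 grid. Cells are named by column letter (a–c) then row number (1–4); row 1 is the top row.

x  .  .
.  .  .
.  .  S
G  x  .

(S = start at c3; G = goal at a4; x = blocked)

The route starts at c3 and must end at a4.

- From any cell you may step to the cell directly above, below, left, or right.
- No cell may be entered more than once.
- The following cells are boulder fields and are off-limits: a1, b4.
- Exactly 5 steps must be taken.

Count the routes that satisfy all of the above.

Need simple routes of exactly 5 moves from c3 to a4 (Manhattan distance 3, so 1 moves are spent on a detour and 1 undoing it).
Enumerating: c3 c2 b2 b3 a3 a4 | c3 c2 b2 a2 a3 a4 | c3 b3 b2 a2 a3 a4.
That gives 3 routes.

3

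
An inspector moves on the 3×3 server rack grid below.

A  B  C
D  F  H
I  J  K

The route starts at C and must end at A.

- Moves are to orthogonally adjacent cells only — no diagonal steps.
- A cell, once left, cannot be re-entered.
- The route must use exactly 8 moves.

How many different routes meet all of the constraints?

2

Need simple routes of exactly 8 moves from C to A (Manhattan distance 2, so 3 moves are spent on a detour and 3 undoing it).
Enumerating: C H K J I D F B A | C B F H K J I D A.
That gives 2 routes.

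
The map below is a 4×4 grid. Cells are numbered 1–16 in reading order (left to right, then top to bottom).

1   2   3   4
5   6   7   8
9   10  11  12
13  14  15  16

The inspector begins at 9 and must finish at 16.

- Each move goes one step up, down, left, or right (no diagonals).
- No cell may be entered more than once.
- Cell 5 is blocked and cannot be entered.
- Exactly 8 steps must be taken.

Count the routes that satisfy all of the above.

13

Need simple routes of exactly 8 moves from 9 to 16 (Manhattan distance 4, so 2 moves are spent on a detour and 2 undoing it).
Branch systematically from the start, pruning whenever the remaining move budget drops below the Manhattan distance to 16 or differs from it in parity. Grouping the completions by first move — via 13: 5; via 10: 8 — and summing: 5 + 8 = 13.
That gives 13 routes.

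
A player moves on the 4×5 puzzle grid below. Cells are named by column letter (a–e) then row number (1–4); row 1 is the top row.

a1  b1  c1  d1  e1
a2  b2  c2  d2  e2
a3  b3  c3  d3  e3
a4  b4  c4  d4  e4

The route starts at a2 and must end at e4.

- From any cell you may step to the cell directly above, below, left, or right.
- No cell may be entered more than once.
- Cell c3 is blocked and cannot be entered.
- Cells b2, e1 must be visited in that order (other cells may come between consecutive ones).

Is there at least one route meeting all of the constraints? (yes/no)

One route that works: a2 → b2 → b1 → c1 → d1 → e1 → e2 → e3 → e4.

yes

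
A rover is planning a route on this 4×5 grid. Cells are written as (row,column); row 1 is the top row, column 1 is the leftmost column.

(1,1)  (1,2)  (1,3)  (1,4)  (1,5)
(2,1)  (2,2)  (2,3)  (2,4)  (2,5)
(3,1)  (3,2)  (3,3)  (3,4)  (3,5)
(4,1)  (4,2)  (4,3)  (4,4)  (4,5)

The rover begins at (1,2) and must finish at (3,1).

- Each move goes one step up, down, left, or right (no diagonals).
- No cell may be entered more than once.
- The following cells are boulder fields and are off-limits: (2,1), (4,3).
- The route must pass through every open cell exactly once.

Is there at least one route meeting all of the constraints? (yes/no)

Cell (1,1) has only one open neighbour but is neither the start nor the goal, so a Hamiltonian route would have to both enter and leave it through the same neighbour — impossible without revisiting.

no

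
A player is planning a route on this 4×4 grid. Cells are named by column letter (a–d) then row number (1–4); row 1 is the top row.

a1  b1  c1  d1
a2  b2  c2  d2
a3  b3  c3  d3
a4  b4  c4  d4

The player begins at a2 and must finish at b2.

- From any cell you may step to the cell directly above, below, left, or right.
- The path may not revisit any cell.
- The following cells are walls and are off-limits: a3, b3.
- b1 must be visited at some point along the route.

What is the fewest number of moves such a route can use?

3

Any route passes through b1 somewhere between a2 and b2. Summing Manhattan distances along the two legs (a2 → b1 → b2) gives a lower bound of 2 + 1 = 3 moves.
A route of 3 moves achieves this: a2 → a1 → b1 → b2.
Since 3 matches the lower bound, it is optimal.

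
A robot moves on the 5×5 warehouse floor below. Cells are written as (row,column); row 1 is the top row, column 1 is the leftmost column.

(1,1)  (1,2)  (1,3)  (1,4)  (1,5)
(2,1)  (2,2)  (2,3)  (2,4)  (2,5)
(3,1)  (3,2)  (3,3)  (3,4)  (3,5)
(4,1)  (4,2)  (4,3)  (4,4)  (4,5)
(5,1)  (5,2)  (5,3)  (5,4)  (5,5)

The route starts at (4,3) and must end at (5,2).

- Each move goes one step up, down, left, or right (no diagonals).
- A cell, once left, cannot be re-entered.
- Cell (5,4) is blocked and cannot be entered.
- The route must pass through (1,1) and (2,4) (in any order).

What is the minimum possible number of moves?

12

Any route passes through (1,1) and (2,4) in some order between (4,3) and (5,2). Summing Manhattan distances along each leg and taking the cheapest ordering ((4,3) → (2,4) → (1,1) → (5,2)) gives a lower bound of 3 + 4 + 5 = 12 moves.
A route of 12 moves achieves this: (4,3) → (3,3) → (2,3) → (2,4) → (1,4) → (1,3) → (1,2) → (1,1) → (2,1) → (3,1) → (4,1) → (5,1) → (5,2).
Since 12 matches the lower bound, it is optimal.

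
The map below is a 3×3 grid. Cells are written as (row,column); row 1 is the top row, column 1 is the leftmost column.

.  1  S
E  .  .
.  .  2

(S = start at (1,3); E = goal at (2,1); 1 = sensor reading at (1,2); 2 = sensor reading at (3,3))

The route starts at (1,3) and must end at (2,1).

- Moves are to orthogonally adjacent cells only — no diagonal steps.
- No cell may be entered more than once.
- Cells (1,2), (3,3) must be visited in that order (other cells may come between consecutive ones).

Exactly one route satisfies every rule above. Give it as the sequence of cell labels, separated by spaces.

The waypoints must appear in the order (1,2), (3,3), with no cell reused.
Route from (1,3): left to (1,2), down to (2,2), right to (2,3), down to (3,3), 2× left (reaching (3,1)), up to (2,1) — 7 moves in all.
Check: order respected (1 at step 1, 2 at step 4).

(1,3) (1,2) (2,2) (2,3) (3,3) (3,2) (3,1) (2,1)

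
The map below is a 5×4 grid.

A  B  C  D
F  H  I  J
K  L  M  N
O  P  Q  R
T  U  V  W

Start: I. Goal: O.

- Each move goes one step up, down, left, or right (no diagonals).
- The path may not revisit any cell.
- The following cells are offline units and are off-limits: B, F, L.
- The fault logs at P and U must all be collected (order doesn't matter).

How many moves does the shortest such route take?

6

Any route passes through P and U in some order between I and O. Summing Manhattan distances along each leg and taking the cheapest ordering (I → U → P → O) gives a lower bound of 4 + 1 + 1 = 6 moves.
A route of 6 moves achieves this: I → M → Q → V → U → P → O.
Since 6 matches the lower bound, it is optimal.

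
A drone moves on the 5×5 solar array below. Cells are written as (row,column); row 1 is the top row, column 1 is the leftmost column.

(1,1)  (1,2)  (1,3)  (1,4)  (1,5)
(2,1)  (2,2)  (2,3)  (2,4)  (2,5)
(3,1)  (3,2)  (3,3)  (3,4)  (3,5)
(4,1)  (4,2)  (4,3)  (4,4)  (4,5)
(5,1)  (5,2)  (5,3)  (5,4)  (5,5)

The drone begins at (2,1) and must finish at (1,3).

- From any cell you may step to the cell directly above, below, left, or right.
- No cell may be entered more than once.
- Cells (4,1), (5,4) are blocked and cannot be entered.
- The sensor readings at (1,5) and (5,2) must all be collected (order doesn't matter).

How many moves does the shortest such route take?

13

Any route passes through (1,5) and (5,2) in some order between (2,1) and (1,3). Summing Manhattan distances along each leg and taking the cheapest ordering ((2,1) → (5,2) → (1,5) → (1,3)) gives a lower bound of 4 + 7 + 2 = 13 moves.
A route of 13 moves achieves this: (2,1) → (3,1) → (3,2) → (4,2) → (5,2) → (5,3) → (4,3) → (3,3) → (2,3) → (2,4) → (2,5) → (1,5) → (1,4) → (1,3).
Since 13 matches the lower bound, it is optimal.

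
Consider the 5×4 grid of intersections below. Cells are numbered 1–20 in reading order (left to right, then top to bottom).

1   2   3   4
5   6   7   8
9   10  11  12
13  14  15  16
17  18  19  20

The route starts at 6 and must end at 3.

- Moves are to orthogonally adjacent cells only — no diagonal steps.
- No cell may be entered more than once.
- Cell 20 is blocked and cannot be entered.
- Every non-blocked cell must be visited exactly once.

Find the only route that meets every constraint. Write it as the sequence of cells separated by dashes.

6 - 2 - 1 - 5 - 9 - 10 - 14 - 13 - 17 - 18 - 19 - 15 - 16 - 12 - 11 - 7 - 8 - 4 - 3

Need to visit all 19 open cells exactly once, starting at 6 and ending at 3.
Cell 4 has only two open neighbours (8 and 3), so the path must pass straight through it: one of those is the cell it's entered from and the other is where it exits.
Route from 6: up 1 to 2, left 1 to 1, down 2 to 9, right 1 to 10, down 1 to 14, left 1 to 13, down 1 to 17, right 2 to 19, up 1 to 15, right 1 to 16, up 1 to 12, left 1 to 11, up 1 to 7, right 1 to 8, up 1 to 4, left 1 to 3 — 18 moves in all.
Check: all 19 open cells covered.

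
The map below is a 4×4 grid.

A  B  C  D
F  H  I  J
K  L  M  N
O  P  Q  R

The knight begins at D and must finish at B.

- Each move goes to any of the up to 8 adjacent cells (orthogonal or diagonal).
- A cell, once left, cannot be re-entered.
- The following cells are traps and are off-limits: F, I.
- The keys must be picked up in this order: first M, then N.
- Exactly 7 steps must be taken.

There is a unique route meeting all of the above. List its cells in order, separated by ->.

The waypoints must appear in the order M, N, with no cell reused.
Route from D: down to J, down-left to M, right to N, down-left to Q, up-left to L, 2× up (reaching B) — 7 moves in all.
Check: order respected (M at step 2, N at step 3); 7 moves as required.

D -> J -> M -> N -> Q -> L -> H -> B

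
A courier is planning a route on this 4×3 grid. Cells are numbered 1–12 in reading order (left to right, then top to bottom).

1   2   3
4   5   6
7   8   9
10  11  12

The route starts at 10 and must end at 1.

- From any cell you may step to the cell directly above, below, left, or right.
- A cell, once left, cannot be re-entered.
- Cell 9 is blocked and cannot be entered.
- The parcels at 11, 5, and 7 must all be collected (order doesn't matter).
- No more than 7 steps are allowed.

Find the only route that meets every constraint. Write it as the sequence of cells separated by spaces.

10 11 8 7 4 5 2 1

Any route must reach 11, 5, and 7 and still end at 1 within 7 moves, so the order of the required stops is forced.
Route from 10: right 1 to 11, up 1 to 8, left 1 to 7, up 1 to 4, right 1 to 5, up 1 to 2, left 1 to 1 — 7 moves in all.
Check: all required cells visited; 7 ≤ 7 moves.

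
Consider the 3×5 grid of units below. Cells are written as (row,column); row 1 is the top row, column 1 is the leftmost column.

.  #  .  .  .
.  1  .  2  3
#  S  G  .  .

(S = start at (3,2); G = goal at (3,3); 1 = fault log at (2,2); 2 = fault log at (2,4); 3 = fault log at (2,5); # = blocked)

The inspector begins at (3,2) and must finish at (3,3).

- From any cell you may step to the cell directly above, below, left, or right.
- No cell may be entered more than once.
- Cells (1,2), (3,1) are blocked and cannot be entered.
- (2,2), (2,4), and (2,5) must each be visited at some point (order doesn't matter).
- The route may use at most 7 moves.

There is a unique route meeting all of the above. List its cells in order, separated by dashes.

(3,2) - (2,2) - (2,3) - (2,4) - (2,5) - (3,5) - (3,4) - (3,3)

Any route must reach (2,2), (2,4), and (2,5) and still end at (3,3) within 7 moves, so the order of the required stops is forced.
Route from (3,2): up to (2,2), 3× right (reaching (2,5)), down to (3,5), 2× left (reaching (3,3)) — 7 moves in all.
Check: all required cells visited; 7 ≤ 7 moves.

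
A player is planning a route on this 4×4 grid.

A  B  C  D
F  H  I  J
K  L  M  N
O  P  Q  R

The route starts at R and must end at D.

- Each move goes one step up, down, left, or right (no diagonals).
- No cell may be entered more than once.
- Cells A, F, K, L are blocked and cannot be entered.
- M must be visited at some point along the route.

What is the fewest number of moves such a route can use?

5

Any route passes through M somewhere between R and D. Summing Manhattan distances along the two legs (R → M → D) gives a lower bound of 2 + 3 = 5 moves.
A route of 5 moves achieves this: R → N → M → I → C → D.
Since 5 matches the lower bound, it is optimal.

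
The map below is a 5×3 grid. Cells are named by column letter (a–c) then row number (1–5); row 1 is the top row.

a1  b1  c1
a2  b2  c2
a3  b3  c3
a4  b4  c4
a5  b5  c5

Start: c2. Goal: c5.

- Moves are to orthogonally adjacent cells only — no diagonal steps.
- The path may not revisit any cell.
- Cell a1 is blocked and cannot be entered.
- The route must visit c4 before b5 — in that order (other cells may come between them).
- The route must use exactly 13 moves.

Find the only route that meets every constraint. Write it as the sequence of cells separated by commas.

c2, c1, b1, b2, a2, a3, b3, c3, c4, b4, a4, a5, b5, c5

The waypoints must appear in the order c4, b5, with no cell reused.
Route from c2: up to c1, left to b1, down to b2, left to a2, down to a3, 2× right (reaching c3), down to c4, 2× left (reaching a4), down to a5, 2× right (reaching c5) — 13 moves in all.
Check: order respected (c4 at step 8, b5 at step 12); 13 moves as required.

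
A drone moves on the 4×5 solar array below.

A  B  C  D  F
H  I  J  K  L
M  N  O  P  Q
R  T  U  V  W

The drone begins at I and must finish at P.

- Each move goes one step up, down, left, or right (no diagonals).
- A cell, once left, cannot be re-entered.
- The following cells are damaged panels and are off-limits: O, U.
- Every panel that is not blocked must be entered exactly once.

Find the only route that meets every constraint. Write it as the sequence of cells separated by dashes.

I - N - T - R - M - H - A - B - C - J - K - D - F - L - Q - W - V - P

Need to visit all 18 open cells exactly once, starting at I and ending at P.
Route from I: down 2 to T, left 1 to R, up 3 to A, right 2 to C, down 1 to J, right 1 to K, up 1 to D, right 1 to F, down 3 to W, left 1 to V, up 1 to P — 17 moves in all.
Check: all 18 open cells covered.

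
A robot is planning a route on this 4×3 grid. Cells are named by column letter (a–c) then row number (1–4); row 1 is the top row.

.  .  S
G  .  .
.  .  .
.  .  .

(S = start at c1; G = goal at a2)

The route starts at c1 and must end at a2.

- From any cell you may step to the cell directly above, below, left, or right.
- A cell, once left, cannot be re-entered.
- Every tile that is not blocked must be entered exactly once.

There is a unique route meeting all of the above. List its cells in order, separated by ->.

Need to visit all 12 open cells exactly once, starting at c1 and ending at a2.
Cell a4 has only two open neighbours (a3 and b4), so the path must pass straight through it: one of those is the cell it's entered from and the other is where it exits.
Route from c1: 3× down (reaching c4), 2× left (reaching a4), up to a3, right to b3, 2× up (reaching b1), left to a1, down to a2 — 11 moves in all.
Check: all 12 open cells covered.

c1 -> c2 -> c3 -> c4 -> b4 -> a4 -> a3 -> b3 -> b2 -> b1 -> a1 -> a2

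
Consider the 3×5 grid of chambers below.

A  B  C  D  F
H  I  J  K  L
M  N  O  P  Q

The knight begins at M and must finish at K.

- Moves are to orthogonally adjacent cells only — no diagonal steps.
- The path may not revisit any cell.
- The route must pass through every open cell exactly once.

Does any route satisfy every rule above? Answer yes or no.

yes

One route that works: M → H → A → B → I → N → O → J → C → D → F → L → Q → P → K.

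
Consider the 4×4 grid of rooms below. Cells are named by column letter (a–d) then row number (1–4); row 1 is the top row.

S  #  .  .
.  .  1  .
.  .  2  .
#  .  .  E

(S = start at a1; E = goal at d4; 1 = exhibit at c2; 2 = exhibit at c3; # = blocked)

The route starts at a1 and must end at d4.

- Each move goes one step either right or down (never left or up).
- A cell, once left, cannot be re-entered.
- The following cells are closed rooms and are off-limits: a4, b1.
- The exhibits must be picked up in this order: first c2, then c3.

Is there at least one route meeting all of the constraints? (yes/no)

One route that works: a1 → a2 → b2 → c2 → c3 → c4 → d4.

yes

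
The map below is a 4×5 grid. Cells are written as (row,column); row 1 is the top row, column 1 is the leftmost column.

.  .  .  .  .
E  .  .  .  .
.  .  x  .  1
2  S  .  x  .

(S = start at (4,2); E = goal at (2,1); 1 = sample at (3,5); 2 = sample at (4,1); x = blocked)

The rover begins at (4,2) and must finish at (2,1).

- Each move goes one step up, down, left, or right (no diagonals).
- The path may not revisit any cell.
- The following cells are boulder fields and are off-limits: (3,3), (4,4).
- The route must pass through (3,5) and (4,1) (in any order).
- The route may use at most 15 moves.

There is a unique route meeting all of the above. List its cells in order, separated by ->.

(4,2) -> (4,1) -> (3,1) -> (3,2) -> (2,2) -> (2,3) -> (2,4) -> (3,4) -> (3,5) -> (2,5) -> (1,5) -> (1,4) -> (1,3) -> (1,2) -> (1,1) -> (2,1)

The budget equals the shortest possible length, so every move has to be on a shortest route through the required cells.
Route from (4,2): left to (4,1), up to (3,1), right to (3,2), up to (2,2), 2× right (reaching (2,4)), down to (3,4), right to (3,5), 2× up (reaching (1,5)), 4× left (reaching (1,1)), down to (2,1) — 15 moves in all.
Check: all required cells visited; 15 ≤ 15 moves.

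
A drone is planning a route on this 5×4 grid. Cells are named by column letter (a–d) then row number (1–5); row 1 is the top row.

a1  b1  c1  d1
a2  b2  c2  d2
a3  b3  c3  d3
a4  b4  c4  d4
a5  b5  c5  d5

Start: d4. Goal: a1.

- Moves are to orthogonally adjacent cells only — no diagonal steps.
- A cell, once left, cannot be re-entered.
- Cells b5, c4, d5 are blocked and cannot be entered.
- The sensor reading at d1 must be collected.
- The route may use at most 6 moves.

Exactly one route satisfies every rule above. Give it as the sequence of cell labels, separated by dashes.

d4 - d3 - d2 - d1 - c1 - b1 - a1

Any route must reach d1 and still end at a1 within 6 moves, so the order of the required stops is forced.
Route from d4: up 3 to d1, left 3 to a1 — 6 moves in all.
Check: all required cells visited; 6 ≤ 6 moves.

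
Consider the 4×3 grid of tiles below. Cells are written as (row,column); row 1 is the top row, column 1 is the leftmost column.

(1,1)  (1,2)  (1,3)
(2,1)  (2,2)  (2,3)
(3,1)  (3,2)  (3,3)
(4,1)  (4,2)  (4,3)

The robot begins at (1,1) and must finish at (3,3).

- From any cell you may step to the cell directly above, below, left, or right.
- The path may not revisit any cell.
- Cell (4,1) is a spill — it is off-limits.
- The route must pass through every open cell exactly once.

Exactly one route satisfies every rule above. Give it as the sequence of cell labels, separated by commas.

Need to visit all 11 open cells exactly once, starting at (1,1) and ending at (3,3).
Route from (1,1): right 2 to (1,3), down 1 to (2,3), left 2 to (2,1), down 1 to (3,1), right 1 to (3,2), down 1 to (4,2), right 1 to (4,3), up 1 to (3,3) — 10 moves in all.
Check: all 11 open cells covered.

(1,1), (1,2), (1,3), (2,3), (2,2), (2,1), (3,1), (3,2), (4,2), (4,3), (3,3)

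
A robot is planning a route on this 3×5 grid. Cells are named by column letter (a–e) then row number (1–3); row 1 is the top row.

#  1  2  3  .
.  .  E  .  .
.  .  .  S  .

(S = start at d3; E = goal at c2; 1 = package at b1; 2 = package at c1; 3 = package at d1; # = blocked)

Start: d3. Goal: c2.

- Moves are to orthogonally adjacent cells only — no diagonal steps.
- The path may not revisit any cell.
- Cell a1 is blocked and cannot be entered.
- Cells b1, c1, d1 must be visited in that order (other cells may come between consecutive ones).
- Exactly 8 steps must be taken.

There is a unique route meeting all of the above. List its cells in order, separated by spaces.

d3 c3 b3 b2 b1 c1 d1 d2 c2

The waypoints must appear in the order b1, c1, d1, with no cell reused.
Route from d3: left 2 to b3, up 2 to b1, right 2 to d1, down 1 to d2, left 1 to c2 — 8 moves in all.
Check: order respected (1 at step 4, 2 at step 5, 3 at step 6); 8 moves as required.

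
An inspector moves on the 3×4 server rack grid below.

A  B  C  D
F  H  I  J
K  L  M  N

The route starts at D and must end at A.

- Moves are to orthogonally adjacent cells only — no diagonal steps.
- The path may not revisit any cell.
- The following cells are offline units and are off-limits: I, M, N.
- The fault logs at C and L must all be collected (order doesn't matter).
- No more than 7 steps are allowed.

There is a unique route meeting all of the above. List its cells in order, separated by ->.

The 7-move cap with required stops at C, L leaves no slack for detours.
Route from D: left 2 to B, down 2 to L, left 1 to K, up 2 to A — 7 moves in all.
Check: all required cells visited; 7 ≤ 7 moves.

D -> C -> B -> H -> L -> K -> F -> A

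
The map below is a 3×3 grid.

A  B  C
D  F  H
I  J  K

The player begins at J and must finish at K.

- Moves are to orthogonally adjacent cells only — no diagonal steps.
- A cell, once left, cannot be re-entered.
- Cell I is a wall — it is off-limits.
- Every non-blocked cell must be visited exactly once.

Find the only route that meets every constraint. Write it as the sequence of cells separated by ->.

J -> F -> D -> A -> B -> C -> H -> K

Need to visit all 8 open cells exactly once, starting at J and ending at K.
Cell D has only two open neighbours (A and F), so the path must pass straight through it: one of those is the cell it's entered from and the other is where it exits.
Route from J: up 1 to F, left 1 to D, up 1 to A, right 2 to C, down 2 to K — 7 moves in all.
Check: all 8 open cells covered.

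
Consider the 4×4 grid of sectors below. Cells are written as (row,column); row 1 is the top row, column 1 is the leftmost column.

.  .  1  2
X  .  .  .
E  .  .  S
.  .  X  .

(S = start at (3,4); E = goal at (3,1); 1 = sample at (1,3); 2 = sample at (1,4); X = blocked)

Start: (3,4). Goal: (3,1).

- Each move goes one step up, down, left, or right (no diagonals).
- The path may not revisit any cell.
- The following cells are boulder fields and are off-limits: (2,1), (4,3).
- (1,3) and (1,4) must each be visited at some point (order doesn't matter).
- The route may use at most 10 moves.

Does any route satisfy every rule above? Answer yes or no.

yes

One route that works: (3,4) → (2,4) → (1,4) → (1,3) → (2,3) → (3,3) → (3,2) → (3,1).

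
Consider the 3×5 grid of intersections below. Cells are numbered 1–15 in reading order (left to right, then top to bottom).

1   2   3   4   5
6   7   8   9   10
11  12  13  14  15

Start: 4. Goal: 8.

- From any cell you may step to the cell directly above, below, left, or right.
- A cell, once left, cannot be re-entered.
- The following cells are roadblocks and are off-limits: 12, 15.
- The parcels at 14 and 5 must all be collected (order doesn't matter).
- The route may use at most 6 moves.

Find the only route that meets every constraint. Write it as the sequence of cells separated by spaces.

The budget equals the shortest possible length, so every move has to be on a shortest route through the required cells.
Route from 4: right to 5, down to 10, left to 9, down to 14, left to 13, up to 8 — 6 moves in all.
Check: all required cells visited; 6 ≤ 6 moves.

4 5 10 9 14 13 8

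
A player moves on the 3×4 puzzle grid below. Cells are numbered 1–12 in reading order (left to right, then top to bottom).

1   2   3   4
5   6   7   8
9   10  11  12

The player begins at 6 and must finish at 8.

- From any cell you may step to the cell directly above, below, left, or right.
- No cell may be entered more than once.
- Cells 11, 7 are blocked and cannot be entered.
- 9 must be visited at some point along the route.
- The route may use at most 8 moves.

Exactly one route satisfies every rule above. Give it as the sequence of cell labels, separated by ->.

Any route must reach 9 and still end at 8 within 8 moves, so the order of the required stops is forced.
Route from 6: down to 10, left to 9, 2× up (reaching 1), 3× right (reaching 4), down to 8 — 8 moves in all.
Check: all required cells visited; 8 ≤ 8 moves.

6 -> 10 -> 9 -> 5 -> 1 -> 2 -> 3 -> 4 -> 8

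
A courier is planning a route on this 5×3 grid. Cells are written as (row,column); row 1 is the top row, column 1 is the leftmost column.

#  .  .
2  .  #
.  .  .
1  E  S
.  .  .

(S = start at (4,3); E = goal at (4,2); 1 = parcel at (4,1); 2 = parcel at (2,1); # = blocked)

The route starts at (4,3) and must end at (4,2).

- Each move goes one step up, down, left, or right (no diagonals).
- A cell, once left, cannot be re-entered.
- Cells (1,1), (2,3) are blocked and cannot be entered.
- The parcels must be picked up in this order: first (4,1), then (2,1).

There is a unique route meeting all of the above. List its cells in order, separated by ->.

(4,3) -> (5,3) -> (5,2) -> (5,1) -> (4,1) -> (3,1) -> (2,1) -> (2,2) -> (3,2) -> (4,2)

The waypoints must appear in the order (4,1), (2,1), with no cell reused.
Route from (4,3): down to (5,3), 2× left (reaching (5,1)), 3× up (reaching (2,1)), right to (2,2), 2× down (reaching (4,2)) — 9 moves in all.
Check: order respected (1 at step 4, 2 at step 6).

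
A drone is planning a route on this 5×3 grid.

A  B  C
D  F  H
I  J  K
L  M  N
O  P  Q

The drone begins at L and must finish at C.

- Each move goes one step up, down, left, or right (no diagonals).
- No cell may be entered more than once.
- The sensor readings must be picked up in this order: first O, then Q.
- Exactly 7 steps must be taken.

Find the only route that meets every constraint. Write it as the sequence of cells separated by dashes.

The waypoints must appear in the order O, Q, with no cell reused.
Route from L: down 1 to O, right 2 to Q, up 4 to C — 7 moves in all.
Check: order respected (O at step 1, Q at step 3); 7 moves as required.

L - O - P - Q - N - K - H - C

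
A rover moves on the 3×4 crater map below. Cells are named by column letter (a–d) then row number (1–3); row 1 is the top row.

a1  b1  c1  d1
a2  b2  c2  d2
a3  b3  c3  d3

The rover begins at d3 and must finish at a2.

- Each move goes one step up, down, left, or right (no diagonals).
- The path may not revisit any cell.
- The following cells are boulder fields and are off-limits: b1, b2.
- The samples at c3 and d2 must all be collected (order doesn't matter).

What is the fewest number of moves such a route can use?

Any route passes through c3 and d2 in some order between d3 and a2. Summing Manhattan distances along each leg and taking the cheapest ordering (d3 → c3 → d2 → a2) gives a lower bound of 1 + 2 + 3 = 6 moves.
A route of 6 moves achieves this: d3 → d2 → c2 → c3 → b3 → a3 → a2.
Since 6 matches the lower bound, it is optimal.

6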